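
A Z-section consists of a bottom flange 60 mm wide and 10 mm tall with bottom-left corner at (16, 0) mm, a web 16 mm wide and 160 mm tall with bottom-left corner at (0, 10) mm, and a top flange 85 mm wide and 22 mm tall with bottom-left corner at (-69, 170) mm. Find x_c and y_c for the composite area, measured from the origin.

x_c = -0.29 mm, y_c = 113.69 mm

bottom flange: A = 60 × 10 = 600.00, centroid at (46.00, 5.00).
web: A = 16 × 160 = 2560.00, centroid at (8.00, 90.00).
top flange: A = 85 × 22 = 1870.00, centroid at (-26.50, 181.00).
ΣA = 5030.00 mm², ΣAx_c = -1475.00 mm³, ΣAy_c = 571870.00 mm³.
x_c = -1475.00/5030.00 = -0.29 mm; y_c = 571870.00/5030.00 = 113.69 mm.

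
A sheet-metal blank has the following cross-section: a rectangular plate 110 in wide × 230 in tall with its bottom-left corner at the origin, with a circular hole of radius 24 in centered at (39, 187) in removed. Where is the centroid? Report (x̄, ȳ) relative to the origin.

x̄ = 56.23 in, ȳ = 109.45 in

plate: A = 110 × 230 = 25300.00, centroid at (55.00, 115.00).
hole: A = −π·24² = -1809.56, centroid at (39.00, 187.00).
ΣA = 23490.44 in², ΣAx̄ = 1320927.26 in³, ΣAȳ = 2571112.77 in³.
x̄ = 1320927.26/23490.44 = 56.23 in; ȳ = 2571112.77/23490.44 = 109.45 in.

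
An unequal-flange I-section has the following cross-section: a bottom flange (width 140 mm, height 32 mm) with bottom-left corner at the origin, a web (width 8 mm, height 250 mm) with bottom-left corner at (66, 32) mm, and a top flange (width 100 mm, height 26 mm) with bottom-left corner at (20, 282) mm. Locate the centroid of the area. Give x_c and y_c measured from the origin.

Part | A | x̄ᵢ | ȳᵢ | A·x̄ᵢ | A·ȳᵢ
bottom flange | 4480.00 | 70.00 | 16.00 | 313600.00 | 71680.00
web | 2000.00 | 70.00 | 157.00 | 140000.00 | 314000.00
top flange | 2600.00 | 70.00 | 295.00 | 182000.00 | 767000.00
Σ | 9080.00 |  |  | 635600.00 | 1152680.00
x_c = 635600.00 / 9080.00 = 70.00 mm
y_c = 1152680.00 / 9080.00 = 126.95 mm

x_c = 70.00 mm, y_c = 126.95 mm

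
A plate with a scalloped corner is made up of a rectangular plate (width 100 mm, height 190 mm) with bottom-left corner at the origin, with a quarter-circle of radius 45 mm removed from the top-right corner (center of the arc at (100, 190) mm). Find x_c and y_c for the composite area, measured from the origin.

x_c = 47.18 mm, y_c = 88.07 mm

Part | A | x̄ᵢ | ȳᵢ | A·x̄ᵢ | A·ȳᵢ
plate | 19000.00 | 50.00 | 95.00 | 950000.00 | 1805000.00
removed quarter-circle | -1590.43 | 80.90 | 170.90 | -128668.13 | -271806.94
Σ | 17409.57 |  |  | 821331.87 | 1533193.06
x_c = 821331.87 / 17409.57 = 47.18 mm
y_c = 1533193.06 / 17409.57 = 88.07 mm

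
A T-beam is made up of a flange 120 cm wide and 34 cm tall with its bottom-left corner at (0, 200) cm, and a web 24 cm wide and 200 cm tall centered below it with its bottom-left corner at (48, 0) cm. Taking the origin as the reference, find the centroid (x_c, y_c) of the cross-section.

web: A = 24 × 200 = 4800.00, centroid at (60.00, 100.00).
flange: A = 120 × 34 = 4080.00, centroid at (60.00, 217.00).
ΣA = 8880.00 cm², ΣAx_c = 532800.00 cm³, ΣAy_c = 1365360.00 cm³.
x_c = 532800.00/8880.00 = 60.00 cm; y_c = 1365360.00/8880.00 = 153.76 cm.

x_c = 60.00 cm, y_c = 153.76 cm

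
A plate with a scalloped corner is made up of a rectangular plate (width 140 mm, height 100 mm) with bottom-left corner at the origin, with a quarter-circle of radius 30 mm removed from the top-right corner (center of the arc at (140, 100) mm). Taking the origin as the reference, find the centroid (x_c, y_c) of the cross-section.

x_c = 66.95 mm, y_c = 48.02 mm

plate: A = 140 × 100 = 14000.00, centroid at (70.00, 50.00).
removed quarter-circle: A = −¼π·30² = -706.86, centroid at (127.27, 87.27).
ΣA = 13293.14 mm², ΣAx_c = 890039.83 mm³, ΣAy_c = 638314.17 mm³.
x_c = 890039.83/13293.14 = 66.95 mm; y_c = 638314.17/13293.14 = 48.02 mm.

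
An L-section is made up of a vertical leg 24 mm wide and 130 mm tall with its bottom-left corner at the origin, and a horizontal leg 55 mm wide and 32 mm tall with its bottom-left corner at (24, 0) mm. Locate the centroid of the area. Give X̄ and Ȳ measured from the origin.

vertical leg: A = 24 × 130 = 3120.00, centroid at (12.00, 65.00).
horizontal leg: A = 55 × 32 = 1760.00, centroid at (51.50, 16.00).
ΣA = 4880.00 mm²
ΣAX̄ = (3120.00)(12.00) + (1760.00)(51.50) = 128080.00 mm³
ΣAȲ = (3120.00)(65.00) + (1760.00)(16.00) = 230960.00 mm³
X̄ = 128080.00 / 4880.00 = 26.25 mm
Ȳ = 230960.00 / 4880.00 = 47.33 mm

X̄ = 26.25 mm, Ȳ = 47.33 mm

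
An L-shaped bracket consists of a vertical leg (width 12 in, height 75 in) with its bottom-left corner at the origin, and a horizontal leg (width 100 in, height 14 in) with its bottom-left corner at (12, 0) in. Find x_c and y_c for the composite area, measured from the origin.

x_c = 40.09 in, y_c = 18.93 in

vertical leg: A = 12 × 75 = 900.00, centroid at (6.00, 37.50).
horizontal leg: A = 100 × 14 = 1400.00, centroid at (62.00, 7.00).
ΣA = 2300.00 in², ΣAx_c = 92200.00 in³, ΣAy_c = 43550.00 in³.
x_c = 92200.00/2300.00 = 40.09 in; y_c = 43550.00/2300.00 = 18.93 in.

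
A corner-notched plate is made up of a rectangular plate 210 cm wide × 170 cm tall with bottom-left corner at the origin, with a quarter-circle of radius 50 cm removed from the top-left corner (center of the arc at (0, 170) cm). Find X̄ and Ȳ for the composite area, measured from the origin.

Part | A | x̄ᵢ | ȳᵢ | A·x̄ᵢ | A·ȳᵢ
plate | 35700.00 | 105.00 | 85.00 | 3748500.00 | 3034500.00
removed quarter-circle | -1963.50 | 21.22 | 148.78 | -41666.67 | -292127.55
Σ | 33736.50 |  |  | 3706833.33 | 2742372.45
X̄ = 3706833.33 / 33736.50 = 109.88 cm
Ȳ = 2742372.45 / 33736.50 = 81.29 cm

X̄ = 109.88 cm, Ȳ = 81.29 cm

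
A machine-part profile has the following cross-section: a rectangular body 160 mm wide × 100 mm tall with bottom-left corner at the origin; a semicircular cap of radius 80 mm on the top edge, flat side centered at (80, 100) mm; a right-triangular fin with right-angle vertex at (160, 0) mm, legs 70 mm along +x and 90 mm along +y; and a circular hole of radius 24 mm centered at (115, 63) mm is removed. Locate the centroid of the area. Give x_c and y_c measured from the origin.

x_c = 89.57 mm, y_c = 77.65 mm

rectangular body: A = 160 × 100 = 16000.00, centroid at (80.00, 50.00).
semicircular top: A = ½π·80² = 10053.10, centroid at (80.00, 133.95).
triangular fin: A = ½·70·90 = 3150.00, centroid at (183.33, 30.00).
hole: A = −π·24² = -1809.56, centroid at (115.00, 63.00).
ΣA = 27393.54 mm²
ΣAx_c = (16000.00)(80.00) + (10053.10)(80.00) + (3150.00)(183.33) + (-1809.56)(115.00) = 2453648.62 mm³
ΣAy_c = (16000.00)(50.00) + (10053.10)(133.95) + (3150.00)(30.00) + (-1809.56)(63.00) = 2127140.87 mm³
x_c = 2453648.62 / 27393.54 = 89.57 mm
y_c = 2127140.87 / 27393.54 = 77.65 mm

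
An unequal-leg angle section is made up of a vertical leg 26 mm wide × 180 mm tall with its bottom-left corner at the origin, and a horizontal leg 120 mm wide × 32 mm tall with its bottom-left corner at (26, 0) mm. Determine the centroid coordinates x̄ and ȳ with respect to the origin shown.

x̄ = 45.90 mm, ȳ = 56.65 mm

Part | A | x̄ᵢ | ȳᵢ | A·x̄ᵢ | A·ȳᵢ
vertical leg | 4680.00 | 13.00 | 90.00 | 60840.00 | 421200.00
horizontal leg | 3840.00 | 86.00 | 16.00 | 330240.00 | 61440.00
Σ | 8520.00 |  |  | 391080.00 | 482640.00
x̄ = 391080.00 / 8520.00 = 45.90 mm
ȳ = 482640.00 / 8520.00 = 56.65 mm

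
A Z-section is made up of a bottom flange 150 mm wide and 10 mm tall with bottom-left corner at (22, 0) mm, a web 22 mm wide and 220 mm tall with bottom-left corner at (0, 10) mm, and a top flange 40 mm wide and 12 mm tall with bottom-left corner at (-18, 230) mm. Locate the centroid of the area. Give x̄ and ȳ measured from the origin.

bottom flange: A = 150 × 10 = 1500.00, centroid at (97.00, 5.00).
web: A = 22 × 220 = 4840.00, centroid at (11.00, 120.00).
top flange: A = 40 × 12 = 480.00, centroid at (2.00, 236.00).
ΣA = 6820.00 mm², ΣAx̄ = 199700.00 mm³, ΣAȳ = 701580.00 mm³.
x̄ = 199700.00/6820.00 = 29.28 mm; ȳ = 701580.00/6820.00 = 102.87 mm.

x̄ = 29.28 mm, ȳ = 102.87 mm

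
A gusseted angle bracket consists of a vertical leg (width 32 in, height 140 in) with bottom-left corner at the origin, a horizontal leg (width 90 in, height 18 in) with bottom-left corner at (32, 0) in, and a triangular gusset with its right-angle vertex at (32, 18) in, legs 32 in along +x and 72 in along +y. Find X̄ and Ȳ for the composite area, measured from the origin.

Part | A | x̄ᵢ | ȳᵢ | A·x̄ᵢ | A·ȳᵢ
vertical leg | 4480.00 | 16.00 | 70.00 | 71680.00 | 313600.00
horizontal leg | 1620.00 | 77.00 | 9.00 | 124740.00 | 14580.00
gusset | 1152.00 | 42.67 | 42.00 | 49152.00 | 48384.00
Σ | 7252.00 |  |  | 245572.00 | 376564.00
X̄ = 245572.00 / 7252.00 = 33.86 in
Ȳ = 376564.00 / 7252.00 = 51.93 in

X̄ = 33.86 in, Ȳ = 51.93 in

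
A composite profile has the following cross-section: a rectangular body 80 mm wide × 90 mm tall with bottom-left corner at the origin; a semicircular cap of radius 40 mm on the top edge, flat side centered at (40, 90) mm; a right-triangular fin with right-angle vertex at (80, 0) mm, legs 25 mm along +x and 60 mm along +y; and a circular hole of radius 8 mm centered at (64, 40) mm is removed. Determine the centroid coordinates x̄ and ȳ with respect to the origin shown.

rectangular body: A = 80 × 90 = 7200.00, centroid at (40.00, 45.00).
semicircular top: A = ½π·40² = 2513.27, centroid at (40.00, 106.98).
triangular fin: A = ½·25·60 = 750.00, centroid at (88.33, 20.00).
hole: A = −π·8² = -201.06, centroid at (64.00, 40.00).
ΣA = 10262.21 mm²
ΣAx̄ = (7200.00)(40.00) + (2513.27)(40.00) + (750.00)(88.33) + (-201.06)(64.00) = 441913.00 mm³
ΣAȳ = (7200.00)(45.00) + (2513.27)(106.98) + (750.00)(20.00) + (-201.06)(40.00) = 599818.86 mm³
x̄ = 441913.00 / 10262.21 = 43.06 mm
ȳ = 599818.86 / 10262.21 = 58.45 mm

x̄ = 43.06 mm, ȳ = 58.45 mm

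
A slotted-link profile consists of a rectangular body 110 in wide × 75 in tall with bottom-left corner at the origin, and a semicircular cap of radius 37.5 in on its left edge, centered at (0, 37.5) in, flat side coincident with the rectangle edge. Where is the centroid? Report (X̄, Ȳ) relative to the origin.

X̄ = 40.02 in, Ȳ = 37.50 in

rectangular body: A = 110 × 75 = 8250.00, centroid at (55.00, 37.50).
semicircular end: A = ½π·37.5² = 2208.93, centroid at (-15.92, 37.50).
ΣA = 10458.93 in²
ΣAX̄ = (8250.00)(55.00) + (2208.93)(-15.92) = 418593.75 in³
ΣAȲ = (8250.00)(37.50) + (2208.93)(37.50) = 392209.96 in³
X̄ = 418593.75 / 10458.93 = 40.02 in
Ȳ = 392209.96 / 10458.93 = 37.50 in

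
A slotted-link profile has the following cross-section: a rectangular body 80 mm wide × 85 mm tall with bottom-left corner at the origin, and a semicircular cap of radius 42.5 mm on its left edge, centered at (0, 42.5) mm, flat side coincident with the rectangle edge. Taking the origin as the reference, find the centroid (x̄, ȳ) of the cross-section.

x̄ = 22.91 mm, ȳ = 42.50 mm

rectangular body: A = 80 × 85 = 6800.00, centroid at (40.00, 42.50).
semicircular end: A = ½π·42.5² = 2837.25, centroid at (-18.04, 42.50).
ΣA = 9637.25 mm², ΣAx̄ = 220822.92 mm³, ΣAȳ = 409583.16 mm³.
x̄ = 220822.92/9637.25 = 22.91 mm; ȳ = 409583.16/9637.25 = 42.50 mm.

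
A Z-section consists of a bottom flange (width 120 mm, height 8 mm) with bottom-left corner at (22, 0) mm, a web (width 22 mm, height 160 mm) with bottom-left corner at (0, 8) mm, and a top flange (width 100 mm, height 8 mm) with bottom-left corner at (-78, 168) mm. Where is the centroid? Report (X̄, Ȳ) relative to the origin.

bottom flange: A = 120 × 8 = 960.00, centroid at (82.00, 4.00).
web: A = 22 × 160 = 3520.00, centroid at (11.00, 88.00).
top flange: A = 100 × 8 = 800.00, centroid at (-28.00, 172.00).
ΣA = 5280.00 mm²
ΣAX̄ = (960.00)(82.00) + (3520.00)(11.00) + (800.00)(-28.00) = 95040.00 mm³
ΣAȲ = (960.00)(4.00) + (3520.00)(88.00) + (800.00)(172.00) = 451200.00 mm³
X̄ = 95040.00 / 5280.00 = 18.00 mm
Ȳ = 451200.00 / 5280.00 = 85.45 mm

X̄ = 18.00 mm, Ȳ = 85.45 mm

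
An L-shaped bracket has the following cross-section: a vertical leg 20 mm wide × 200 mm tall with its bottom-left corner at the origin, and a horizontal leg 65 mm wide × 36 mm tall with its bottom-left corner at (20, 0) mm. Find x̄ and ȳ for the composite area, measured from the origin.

x̄ = 25.69 mm, ȳ = 69.74 mm

vertical leg: A = 20 × 200 = 4000.00, centroid at (10.00, 100.00).
horizontal leg: A = 65 × 36 = 2340.00, centroid at (52.50, 18.00).
ΣA = 6340.00 mm², ΣAx̄ = 162850.00 mm³, ΣAȳ = 442120.00 mm³.
x̄ = 162850.00/6340.00 = 25.69 mm; ȳ = 442120.00/6340.00 = 69.74 mm.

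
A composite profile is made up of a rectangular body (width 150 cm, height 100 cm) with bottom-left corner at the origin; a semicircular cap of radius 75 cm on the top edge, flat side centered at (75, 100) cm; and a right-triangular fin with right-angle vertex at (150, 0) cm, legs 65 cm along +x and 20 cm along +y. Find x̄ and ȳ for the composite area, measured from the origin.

rectangular body: A = 150 × 100 = 15000.00, centroid at (75.00, 50.00).
semicircular top: A = ½π·75² = 8835.73, centroid at (75.00, 131.83).
triangular fin: A = ½·65·20 = 650.00, centroid at (171.67, 6.67).
ΣA = 24485.73 cm², ΣAx̄ = 1899263.03 cm³, ΣAȳ = 1919156.27 cm³.
x̄ = 1899263.03/24485.73 = 77.57 cm; ȳ = 1919156.27/24485.73 = 78.38 cm.

x̄ = 77.57 cm, ȳ = 78.38 cm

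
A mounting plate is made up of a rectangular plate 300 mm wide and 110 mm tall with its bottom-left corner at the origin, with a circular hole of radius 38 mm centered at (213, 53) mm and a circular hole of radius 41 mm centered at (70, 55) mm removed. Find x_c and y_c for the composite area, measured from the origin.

x_c = 155.90 mm, y_c = 55.39 mm

plate: A = 300 × 110 = 33000.00, centroid at (150.00, 55.00).
hole 1: A = −π·38² = -4536.46, centroid at (213.00, 53.00).
hole 2: A = −π·41² = -5281.02, centroid at (70.00, 55.00).
ΣA = 23182.52 mm², ΣAx_c = 3614062.86 mm³, ΣAy_c = 1284111.68 mm³.
x_c = 3614062.86/23182.52 = 155.90 mm; y_c = 1284111.68/23182.52 = 55.39 mm.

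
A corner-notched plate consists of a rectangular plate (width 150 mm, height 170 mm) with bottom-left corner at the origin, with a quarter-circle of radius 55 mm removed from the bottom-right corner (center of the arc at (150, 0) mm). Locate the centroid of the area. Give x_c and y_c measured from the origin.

x_c = 69.69 mm, y_c = 91.33 mm

Part | A | x̄ᵢ | ȳᵢ | A·x̄ᵢ | A·ȳᵢ
plate | 25500.00 | 75.00 | 85.00 | 1912500.00 | 2167500.00
removed quarter-circle | -2375.83 | 126.66 | 23.34 | -300916.08 | -55458.33
Σ | 23124.17 |  |  | 1611583.92 | 2112041.67
x_c = 1611583.92 / 23124.17 = 69.69 mm
y_c = 2112041.67 / 23124.17 = 91.33 mm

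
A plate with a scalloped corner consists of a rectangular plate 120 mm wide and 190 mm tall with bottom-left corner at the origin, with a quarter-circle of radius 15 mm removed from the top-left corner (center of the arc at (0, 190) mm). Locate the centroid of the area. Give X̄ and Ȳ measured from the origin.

Part | A | x̄ᵢ | ȳᵢ | A·x̄ᵢ | A·ȳᵢ
plate | 22800.00 | 60.00 | 95.00 | 1368000.00 | 2166000.00
removed quarter-circle | -176.71 | 6.37 | 183.63 | -1125.00 | -32450.77
Σ | 22623.29 |  |  | 1366875.00 | 2133549.23
X̄ = 1366875.00 / 22623.29 = 60.42 mm
Ȳ = 2133549.23 / 22623.29 = 94.31 mm

X̄ = 60.42 mm, Ȳ = 94.31 mm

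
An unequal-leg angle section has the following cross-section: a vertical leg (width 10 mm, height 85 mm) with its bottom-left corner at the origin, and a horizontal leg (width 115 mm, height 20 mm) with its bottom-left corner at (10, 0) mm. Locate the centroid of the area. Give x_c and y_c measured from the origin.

vertical leg: A = 10 × 85 = 850.00, centroid at (5.00, 42.50).
horizontal leg: A = 115 × 20 = 2300.00, centroid at (67.50, 10.00).
ΣA = 3150.00 mm², ΣAx_c = 159500.00 mm³, ΣAy_c = 59125.00 mm³.
x_c = 159500.00/3150.00 = 50.63 mm; y_c = 59125.00/3150.00 = 18.77 mm.

x_c = 50.63 mm, y_c = 18.77 mm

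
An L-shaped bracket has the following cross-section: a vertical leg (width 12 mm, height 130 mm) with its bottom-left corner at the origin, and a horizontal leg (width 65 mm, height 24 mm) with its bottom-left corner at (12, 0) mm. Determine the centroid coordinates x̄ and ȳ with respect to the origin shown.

x̄ = 25.25 mm, ȳ = 38.50 mm

Part | A | x̄ᵢ | ȳᵢ | A·x̄ᵢ | A·ȳᵢ
vertical leg | 1560.00 | 6.00 | 65.00 | 9360.00 | 101400.00
horizontal leg | 1560.00 | 44.50 | 12.00 | 69420.00 | 18720.00
Σ | 3120.00 |  |  | 78780.00 | 120120.00
x̄ = 78780.00 / 3120.00 = 25.25 mm
ȳ = 120120.00 / 3120.00 = 38.50 mm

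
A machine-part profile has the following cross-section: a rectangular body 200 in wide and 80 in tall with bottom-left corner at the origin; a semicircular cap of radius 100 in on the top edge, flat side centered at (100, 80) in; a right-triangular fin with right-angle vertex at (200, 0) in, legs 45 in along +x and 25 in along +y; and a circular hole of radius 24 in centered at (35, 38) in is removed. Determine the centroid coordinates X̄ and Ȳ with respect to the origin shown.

rectangular body: A = 200 × 80 = 16000.00, centroid at (100.00, 40.00).
semicircular top: A = ½π·100² = 15707.96, centroid at (100.00, 122.44).
triangular fin: A = ½·45·25 = 562.50, centroid at (215.00, 8.33).
hole: A = −π·24² = -1809.56, centroid at (35.00, 38.00).
ΣA = 30460.91 in²
ΣAX̄ = (16000.00)(100.00) + (15707.96)(100.00) + (562.50)(215.00) + (-1809.56)(35.00) = 3228399.32 in³
ΣAȲ = (16000.00)(40.00) + (15707.96)(122.44) + (562.50)(8.33) + (-1809.56)(38.00) = 2499228.05 in³
X̄ = 3228399.32 / 30460.91 = 105.99 in
Ȳ = 2499228.05 / 30460.91 = 82.05 in

X̄ = 105.99 in, Ȳ = 82.05 in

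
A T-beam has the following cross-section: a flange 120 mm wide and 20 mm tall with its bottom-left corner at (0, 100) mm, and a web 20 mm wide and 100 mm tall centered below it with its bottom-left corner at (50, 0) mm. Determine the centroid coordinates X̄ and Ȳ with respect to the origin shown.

X̄ = 60.00 mm, Ȳ = 82.73 mm

Part | A | x̄ᵢ | ȳᵢ | A·x̄ᵢ | A·ȳᵢ
web | 2000.00 | 60.00 | 50.00 | 120000.00 | 100000.00
flange | 2400.00 | 60.00 | 110.00 | 144000.00 | 264000.00
Σ | 4400.00 |  |  | 264000.00 | 364000.00
X̄ = 264000.00 / 4400.00 = 60.00 mm
Ȳ = 364000.00 / 4400.00 = 82.73 mm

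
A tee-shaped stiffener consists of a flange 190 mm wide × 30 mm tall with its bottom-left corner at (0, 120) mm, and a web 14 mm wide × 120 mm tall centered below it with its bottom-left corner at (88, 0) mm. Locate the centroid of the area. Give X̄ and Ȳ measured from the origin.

Part | A | x̄ᵢ | ȳᵢ | A·x̄ᵢ | A·ȳᵢ
web | 1680.00 | 95.00 | 60.00 | 159600.00 | 100800.00
flange | 5700.00 | 95.00 | 135.00 | 541500.00 | 769500.00
Σ | 7380.00 |  |  | 701100.00 | 870300.00
X̄ = 701100.00 / 7380.00 = 95.00 mm
Ȳ = 870300.00 / 7380.00 = 117.93 mm

X̄ = 95.00 mm, Ȳ = 117.93 mm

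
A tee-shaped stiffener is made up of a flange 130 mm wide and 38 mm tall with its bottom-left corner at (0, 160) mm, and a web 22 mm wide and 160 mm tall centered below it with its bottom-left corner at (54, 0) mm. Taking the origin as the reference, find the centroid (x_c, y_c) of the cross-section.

x_c = 65.00 mm, y_c = 137.81 mm

web: A = 22 × 160 = 3520.00, centroid at (65.00, 80.00).
flange: A = 130 × 38 = 4940.00, centroid at (65.00, 179.00).
ΣA = 8460.00 mm²
ΣAx_c = (3520.00)(65.00) + (4940.00)(65.00) = 549900.00 mm³
ΣAy_c = (3520.00)(80.00) + (4940.00)(179.00) = 1165860.00 mm³
x_c = 549900.00 / 8460.00 = 65.00 mm
y_c = 1165860.00 / 8460.00 = 137.81 mm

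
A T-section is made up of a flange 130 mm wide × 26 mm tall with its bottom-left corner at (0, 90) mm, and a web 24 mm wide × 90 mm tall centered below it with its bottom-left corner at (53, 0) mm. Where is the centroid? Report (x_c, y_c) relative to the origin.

web: A = 24 × 90 = 2160.00, centroid at (65.00, 45.00).
flange: A = 130 × 26 = 3380.00, centroid at (65.00, 103.00).
ΣA = 5540.00 mm²
ΣAx_c = (2160.00)(65.00) + (3380.00)(65.00) = 360100.00 mm³
ΣAy_c = (2160.00)(45.00) + (3380.00)(103.00) = 445340.00 mm³
x_c = 360100.00 / 5540.00 = 65.00 mm
y_c = 445340.00 / 5540.00 = 80.39 mm

x_c = 65.00 mm, y_c = 80.39 mm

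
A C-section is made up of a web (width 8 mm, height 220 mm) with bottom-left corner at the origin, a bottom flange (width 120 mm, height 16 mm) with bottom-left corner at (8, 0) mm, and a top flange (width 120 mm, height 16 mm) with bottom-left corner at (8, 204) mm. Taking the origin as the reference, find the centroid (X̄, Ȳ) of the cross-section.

X̄ = 47.89 mm, Ȳ = 110.00 mm

Part | A | x̄ᵢ | ȳᵢ | A·x̄ᵢ | A·ȳᵢ
web | 1760.00 | 4.00 | 110.00 | 7040.00 | 193600.00
bottom flange | 1920.00 | 68.00 | 8.00 | 130560.00 | 15360.00
top flange | 1920.00 | 68.00 | 212.00 | 130560.00 | 407040.00
Σ | 5600.00 |  |  | 268160.00 | 616000.00
X̄ = 268160.00 / 5600.00 = 47.89 mm
Ȳ = 616000.00 / 5600.00 = 110.00 mm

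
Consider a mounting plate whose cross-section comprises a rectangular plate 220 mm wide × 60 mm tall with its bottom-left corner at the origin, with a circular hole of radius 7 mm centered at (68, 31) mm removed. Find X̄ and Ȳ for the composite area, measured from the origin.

plate: A = 220 × 60 = 13200.00, centroid at (110.00, 30.00).
hole: A = −π·7² = -153.94, centroid at (68.00, 31.00).
ΣA = 13046.06 mm², ΣAX̄ = 1441532.21 mm³, ΣAȲ = 391227.92 mm³.
X̄ = 1441532.21/13046.06 = 110.50 mm; Ȳ = 391227.92/13046.06 = 29.99 mm.

X̄ = 110.50 mm, Ȳ = 29.99 mm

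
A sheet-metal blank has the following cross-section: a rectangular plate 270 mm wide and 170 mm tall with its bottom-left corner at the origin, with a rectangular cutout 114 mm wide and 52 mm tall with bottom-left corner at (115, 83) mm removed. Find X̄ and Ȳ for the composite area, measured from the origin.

plate: A = 270 × 170 = 45900.00, centroid at (135.00, 85.00).
hole: A = −(114 × 52) = -5928.00, centroid at (172.00, 109.00).
ΣA = 39972.00 mm²
ΣAX̄ = (45900.00)(135.00) + (-5928.00)(172.00) = 5176884.00 mm³
ΣAȲ = (45900.00)(85.00) + (-5928.00)(109.00) = 3255348.00 mm³
X̄ = 5176884.00 / 39972.00 = 129.51 mm
Ȳ = 3255348.00 / 39972.00 = 81.44 mm

X̄ = 129.51 mm, Ȳ = 81.44 mm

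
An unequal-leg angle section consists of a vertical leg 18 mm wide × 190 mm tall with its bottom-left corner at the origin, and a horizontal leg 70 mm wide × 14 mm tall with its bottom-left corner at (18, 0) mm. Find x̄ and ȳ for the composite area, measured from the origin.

vertical leg: A = 18 × 190 = 3420.00, centroid at (9.00, 95.00).
horizontal leg: A = 70 × 14 = 980.00, centroid at (53.00, 7.00).
ΣA = 4400.00 mm², ΣAx̄ = 82720.00 mm³, ΣAȳ = 331760.00 mm³.
x̄ = 82720.00/4400.00 = 18.80 mm; ȳ = 331760.00/4400.00 = 75.40 mm.

x̄ = 18.80 mm, ȳ = 75.40 mm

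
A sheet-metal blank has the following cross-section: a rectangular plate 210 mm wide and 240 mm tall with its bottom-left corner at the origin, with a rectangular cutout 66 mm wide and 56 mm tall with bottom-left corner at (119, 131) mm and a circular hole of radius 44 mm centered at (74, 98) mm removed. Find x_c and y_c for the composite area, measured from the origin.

x_c = 105.37 mm, y_c = 119.75 mm

plate: A = 210 × 240 = 50400.00, centroid at (105.00, 120.00).
hole 1: A = −(66 × 56) = -3696.00, centroid at (152.00, 159.00).
hole 2: A = −π·44² = -6082.12, centroid at (74.00, 98.00).
ΣA = 40621.88 mm²
ΣAx_c = (50400.00)(105.00) + (-3696.00)(152.00) + (-6082.12)(74.00) = 4280130.87 mm³
ΣAy_c = (50400.00)(120.00) + (-3696.00)(159.00) + (-6082.12)(98.00) = 4864287.91 mm³
x_c = 4280130.87 / 40621.88 = 105.37 mm
y_c = 4864287.91 / 40621.88 = 119.75 mm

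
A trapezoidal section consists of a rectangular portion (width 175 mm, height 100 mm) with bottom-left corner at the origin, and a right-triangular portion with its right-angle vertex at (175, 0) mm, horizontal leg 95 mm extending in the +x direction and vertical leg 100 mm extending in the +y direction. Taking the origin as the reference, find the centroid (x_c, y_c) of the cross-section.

x_c = 112.94 mm, y_c = 46.44 mm

rectangular portion: A = 175 × 100 = 17500.00, centroid at (87.50, 50.00).
triangular portion: A = ½·95·100 = 4750.00, centroid at (206.67, 33.33).
ΣA = 22250.00 mm², ΣAx_c = 2512916.67 mm³, ΣAy_c = 1033333.33 mm³.
x_c = 2512916.67/22250.00 = 112.94 mm; y_c = 1033333.33/22250.00 = 46.44 mm.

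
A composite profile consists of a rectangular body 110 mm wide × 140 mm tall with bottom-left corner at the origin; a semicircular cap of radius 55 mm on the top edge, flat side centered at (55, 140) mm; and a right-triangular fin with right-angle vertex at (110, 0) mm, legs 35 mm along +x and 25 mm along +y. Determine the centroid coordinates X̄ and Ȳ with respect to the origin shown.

X̄ = 56.42 mm, Ȳ = 90.23 mm

Part | A | x̄ᵢ | ȳᵢ | A·x̄ᵢ | A·ȳᵢ
rectangular body | 15400.00 | 55.00 | 70.00 | 847000.00 | 1078000.00
semicircular top | 4751.66 | 55.00 | 163.34 | 261341.24 | 776148.91
triangular fin | 437.50 | 121.67 | 8.33 | 53229.17 | 3645.83
Σ | 20589.16 |  |  | 1161570.41 | 1857794.74
X̄ = 1161570.41 / 20589.16 = 56.42 mm
Ȳ = 1857794.74 / 20589.16 = 90.23 mm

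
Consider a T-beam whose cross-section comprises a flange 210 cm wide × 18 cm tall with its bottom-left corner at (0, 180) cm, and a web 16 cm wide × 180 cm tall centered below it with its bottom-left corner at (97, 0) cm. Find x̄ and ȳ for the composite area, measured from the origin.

Part | A | x̄ᵢ | ȳᵢ | A·x̄ᵢ | A·ȳᵢ
web | 2880.00 | 105.00 | 90.00 | 302400.00 | 259200.00
flange | 3780.00 | 105.00 | 189.00 | 396900.00 | 714420.00
Σ | 6660.00 |  |  | 699300.00 | 973620.00
x̄ = 699300.00 / 6660.00 = 105.00 cm
ȳ = 973620.00 / 6660.00 = 146.19 cm

x̄ = 105.00 cm, ȳ = 146.19 cm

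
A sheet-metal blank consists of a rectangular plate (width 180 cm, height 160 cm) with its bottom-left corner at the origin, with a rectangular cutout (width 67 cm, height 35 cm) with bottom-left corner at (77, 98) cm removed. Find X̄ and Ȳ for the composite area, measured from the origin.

X̄ = 88.18 cm, Ȳ = 76.85 cm

plate: A = 180 × 160 = 28800.00, centroid at (90.00, 80.00).
hole: A = −(67 × 35) = -2345.00, centroid at (110.50, 115.50).
ΣA = 26455.00 cm², ΣAX̄ = 2332877.50 cm³, ΣAȲ = 2033152.50 cm³.
X̄ = 2332877.50/26455.00 = 88.18 cm; Ȳ = 2033152.50/26455.00 = 76.85 cm.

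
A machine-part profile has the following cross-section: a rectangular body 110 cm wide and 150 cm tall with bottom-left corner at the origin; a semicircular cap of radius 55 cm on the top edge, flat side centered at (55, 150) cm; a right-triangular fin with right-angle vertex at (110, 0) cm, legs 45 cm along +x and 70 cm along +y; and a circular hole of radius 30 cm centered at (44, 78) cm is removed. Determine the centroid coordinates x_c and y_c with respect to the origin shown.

Part | A | x̄ᵢ | ȳᵢ | A·x̄ᵢ | A·ȳᵢ
rectangular body | 16500.00 | 55.00 | 75.00 | 907500.00 | 1237500.00
semicircular top | 4751.66 | 55.00 | 173.34 | 261341.24 | 823665.50
triangular fin | 1575.00 | 125.00 | 23.33 | 196875.00 | 36750.00
hole | -2827.43 | 44.00 | 78.00 | -124407.07 | -220539.80
Σ | 19999.23 |  |  | 1241309.17 | 1877375.70
x_c = 1241309.17 / 19999.23 = 62.07 cm
y_c = 1877375.70 / 19999.23 = 93.87 cm

x_c = 62.07 cm, y_c = 93.87 cm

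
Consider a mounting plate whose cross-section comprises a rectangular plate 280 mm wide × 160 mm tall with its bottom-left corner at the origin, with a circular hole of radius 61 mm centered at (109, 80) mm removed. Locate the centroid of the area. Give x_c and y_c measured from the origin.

plate: A = 280 × 160 = 44800.00, centroid at (140.00, 80.00).
hole: A = −π·61² = -11689.87, centroid at (109.00, 80.00).
ΣA = 33110.13 mm², ΣAx_c = 4997804.58 mm³, ΣAy_c = 2648810.70 mm³.
x_c = 4997804.58/33110.13 = 150.94 mm; y_c = 2648810.70/33110.13 = 80.00 mm.

x_c = 150.94 mm, y_c = 80.00 mm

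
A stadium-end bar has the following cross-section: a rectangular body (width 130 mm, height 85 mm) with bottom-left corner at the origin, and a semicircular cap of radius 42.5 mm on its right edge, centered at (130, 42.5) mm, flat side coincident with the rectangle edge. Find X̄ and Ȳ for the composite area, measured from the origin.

rectangular body: A = 130 × 85 = 11050.00, centroid at (65.00, 42.50).
semicircular end: A = ½π·42.5² = 2837.25, centroid at (148.04, 42.50).
ΣA = 13887.25 mm²
ΣAX̄ = (11050.00)(65.00) + (2837.25)(148.04) = 1138269.70 mm³
ΣAȲ = (11050.00)(42.50) + (2837.25)(42.50) = 590208.16 mm³
X̄ = 1138269.70 / 13887.25 = 81.97 mm
Ȳ = 590208.16 / 13887.25 = 42.50 mm

X̄ = 81.97 mm, Ȳ = 42.50 mm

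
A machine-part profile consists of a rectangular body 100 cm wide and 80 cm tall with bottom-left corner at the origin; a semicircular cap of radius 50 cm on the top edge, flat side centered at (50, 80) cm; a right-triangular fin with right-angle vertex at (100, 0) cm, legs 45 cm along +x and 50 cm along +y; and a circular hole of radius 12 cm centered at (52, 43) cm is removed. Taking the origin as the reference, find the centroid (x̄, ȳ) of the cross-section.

x̄ = 55.73 cm, ȳ = 56.89 cm

rectangular body: A = 100 × 80 = 8000.00, centroid at (50.00, 40.00).
semicircular top: A = ½π·50² = 3926.99, centroid at (50.00, 101.22).
triangular fin: A = ½·45·50 = 1125.00, centroid at (115.00, 16.67).
hole: A = −π·12² = -452.39, centroid at (52.00, 43.00).
ΣA = 12599.60 cm², ΣAx̄ = 702200.30 cm³, ΣAȳ = 716789.86 cm³.
x̄ = 702200.30/12599.60 = 55.73 cm; ȳ = 716789.86/12599.60 = 56.89 cm.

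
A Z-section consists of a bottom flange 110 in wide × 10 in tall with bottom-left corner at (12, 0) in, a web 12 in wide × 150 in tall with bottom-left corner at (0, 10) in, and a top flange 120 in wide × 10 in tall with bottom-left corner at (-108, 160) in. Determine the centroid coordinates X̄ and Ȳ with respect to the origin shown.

X̄ = 6.56 in, Ȳ = 86.95 in

bottom flange: A = 110 × 10 = 1100.00, centroid at (67.00, 5.00).
web: A = 12 × 150 = 1800.00, centroid at (6.00, 85.00).
top flange: A = 120 × 10 = 1200.00, centroid at (-48.00, 165.00).
ΣA = 4100.00 in², ΣAX̄ = 26900.00 in³, ΣAȲ = 356500.00 in³.
X̄ = 26900.00/4100.00 = 6.56 in; Ȳ = 356500.00/4100.00 = 86.95 in.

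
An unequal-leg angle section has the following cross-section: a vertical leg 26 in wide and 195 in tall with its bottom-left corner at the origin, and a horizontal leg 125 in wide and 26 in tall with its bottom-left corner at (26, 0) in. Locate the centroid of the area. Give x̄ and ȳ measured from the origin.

vertical leg: A = 26 × 195 = 5070.00, centroid at (13.00, 97.50).
horizontal leg: A = 125 × 26 = 3250.00, centroid at (88.50, 13.00).
ΣA = 8320.00 in²
ΣAx̄ = (5070.00)(13.00) + (3250.00)(88.50) = 353535.00 in³
ΣAȳ = (5070.00)(97.50) + (3250.00)(13.00) = 536575.00 in³
x̄ = 353535.00 / 8320.00 = 42.49 in
ȳ = 536575.00 / 8320.00 = 64.49 in

x̄ = 42.49 in, ȳ = 64.49 in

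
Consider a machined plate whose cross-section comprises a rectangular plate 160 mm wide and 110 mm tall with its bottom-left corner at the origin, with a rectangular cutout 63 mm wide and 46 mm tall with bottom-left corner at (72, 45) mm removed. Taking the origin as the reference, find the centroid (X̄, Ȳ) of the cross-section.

plate: A = 160 × 110 = 17600.00, centroid at (80.00, 55.00).
hole: A = −(63 × 46) = -2898.00, centroid at (103.50, 68.00).
ΣA = 14702.00 mm², ΣAX̄ = 1108057.00 mm³, ΣAȲ = 770936.00 mm³.
X̄ = 1108057.00/14702.00 = 75.37 mm; Ȳ = 770936.00/14702.00 = 52.44 mm.

X̄ = 75.37 mm, Ȳ = 52.44 mm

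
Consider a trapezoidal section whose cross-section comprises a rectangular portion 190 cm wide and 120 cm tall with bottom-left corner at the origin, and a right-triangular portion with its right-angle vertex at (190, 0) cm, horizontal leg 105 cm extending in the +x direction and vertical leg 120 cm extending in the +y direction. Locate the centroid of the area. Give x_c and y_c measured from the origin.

rectangular portion: A = 190 × 120 = 22800.00, centroid at (95.00, 60.00).
triangular portion: A = ½·105·120 = 6300.00, centroid at (225.00, 40.00).
ΣA = 29100.00 cm², ΣAx_c = 3583500.00 cm³, ΣAy_c = 1620000.00 cm³.
x_c = 3583500.00/29100.00 = 123.14 cm; y_c = 1620000.00/29100.00 = 55.67 cm.

x_c = 123.14 cm, y_c = 55.67 cm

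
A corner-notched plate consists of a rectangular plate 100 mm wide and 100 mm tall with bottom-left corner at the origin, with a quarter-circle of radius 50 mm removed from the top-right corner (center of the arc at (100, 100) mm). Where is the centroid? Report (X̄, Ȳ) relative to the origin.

X̄ = 42.97 mm, Ȳ = 42.97 mm

plate: A = 100 × 100 = 10000.00, centroid at (50.00, 50.00).
removed quarter-circle: A = −¼π·50² = -1963.50, centroid at (78.78, 78.78).
ΣA = 8036.50 mm²
ΣAX̄ = (10000.00)(50.00) + (-1963.50)(78.78) = 345317.13 mm³
ΣAȲ = (10000.00)(50.00) + (-1963.50)(78.78) = 345317.13 mm³
X̄ = 345317.13 / 8036.50 = 42.97 mm
Ȳ = 345317.13 / 8036.50 = 42.97 mm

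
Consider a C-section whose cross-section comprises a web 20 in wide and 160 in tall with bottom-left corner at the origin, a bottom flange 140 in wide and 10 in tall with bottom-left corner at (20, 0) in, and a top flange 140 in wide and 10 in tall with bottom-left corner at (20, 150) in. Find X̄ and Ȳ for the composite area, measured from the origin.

X̄ = 47.33 in, Ȳ = 80.00 in

web: A = 20 × 160 = 3200.00, centroid at (10.00, 80.00).
bottom flange: A = 140 × 10 = 1400.00, centroid at (90.00, 5.00).
top flange: A = 140 × 10 = 1400.00, centroid at (90.00, 155.00).
ΣA = 6000.00 in²
ΣAX̄ = (3200.00)(10.00) + (1400.00)(90.00) + (1400.00)(90.00) = 284000.00 in³
ΣAȲ = (3200.00)(80.00) + (1400.00)(5.00) + (1400.00)(155.00) = 480000.00 in³
X̄ = 284000.00 / 6000.00 = 47.33 in
Ȳ = 480000.00 / 6000.00 = 80.00 in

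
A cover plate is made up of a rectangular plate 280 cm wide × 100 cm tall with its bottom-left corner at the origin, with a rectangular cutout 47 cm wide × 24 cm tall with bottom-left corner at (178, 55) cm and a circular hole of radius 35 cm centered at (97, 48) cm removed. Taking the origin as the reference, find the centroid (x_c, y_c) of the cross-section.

x_c = 144.17 cm, y_c = 49.50 cm

plate: A = 280 × 100 = 28000.00, centroid at (140.00, 50.00).
hole 1: A = −(47 × 24) = -1128.00, centroid at (201.50, 67.00).
hole 2: A = −π·35² = -3848.45, centroid at (97.00, 48.00).
ΣA = 23023.55 cm², ΣAx_c = 3319408.25 cm³, ΣAy_c = 1139698.35 cm³.
x_c = 3319408.25/23023.55 = 144.17 cm; y_c = 1139698.35/23023.55 = 49.50 cm.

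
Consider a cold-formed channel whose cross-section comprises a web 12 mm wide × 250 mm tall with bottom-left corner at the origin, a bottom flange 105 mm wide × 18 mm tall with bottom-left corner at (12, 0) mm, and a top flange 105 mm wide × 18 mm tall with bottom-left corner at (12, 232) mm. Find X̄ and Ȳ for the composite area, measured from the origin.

X̄ = 38.62 mm, Ȳ = 125.00 mm

Part | A | x̄ᵢ | ȳᵢ | A·x̄ᵢ | A·ȳᵢ
web | 3000.00 | 6.00 | 125.00 | 18000.00 | 375000.00
bottom flange | 1890.00 | 64.50 | 9.00 | 121905.00 | 17010.00
top flange | 1890.00 | 64.50 | 241.00 | 121905.00 | 455490.00
Σ | 6780.00 |  |  | 261810.00 | 847500.00
X̄ = 261810.00 / 6780.00 = 38.62 mm
Ȳ = 847500.00 / 6780.00 = 125.00 mm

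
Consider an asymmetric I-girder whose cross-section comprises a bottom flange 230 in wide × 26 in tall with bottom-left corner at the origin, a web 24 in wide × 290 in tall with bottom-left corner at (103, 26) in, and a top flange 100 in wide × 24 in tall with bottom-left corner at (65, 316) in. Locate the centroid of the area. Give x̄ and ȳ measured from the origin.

bottom flange: A = 230 × 26 = 5980.00, centroid at (115.00, 13.00).
web: A = 24 × 290 = 6960.00, centroid at (115.00, 171.00).
top flange: A = 100 × 24 = 2400.00, centroid at (115.00, 328.00).
ΣA = 15340.00 in², ΣAx̄ = 1764100.00 in³, ΣAȳ = 2055100.00 in³.
x̄ = 1764100.00/15340.00 = 115.00 in; ȳ = 2055100.00/15340.00 = 133.97 in.

x̄ = 115.00 in, ȳ = 133.97 in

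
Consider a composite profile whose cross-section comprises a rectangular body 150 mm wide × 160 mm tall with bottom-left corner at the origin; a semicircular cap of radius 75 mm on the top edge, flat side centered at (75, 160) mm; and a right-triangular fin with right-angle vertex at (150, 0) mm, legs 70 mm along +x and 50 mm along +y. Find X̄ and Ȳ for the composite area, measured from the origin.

rectangular body: A = 150 × 160 = 24000.00, centroid at (75.00, 80.00).
semicircular top: A = ½π·75² = 8835.73, centroid at (75.00, 191.83).
triangular fin: A = ½·70·50 = 1750.00, centroid at (173.33, 16.67).
ΣA = 34585.73 mm², ΣAX̄ = 2766013.03 mm³, ΣAȲ = 3644133.36 mm³.
X̄ = 2766013.03/34585.73 = 79.98 mm; Ȳ = 3644133.36/34585.73 = 105.37 mm.

X̄ = 79.98 mm, Ȳ = 105.37 mm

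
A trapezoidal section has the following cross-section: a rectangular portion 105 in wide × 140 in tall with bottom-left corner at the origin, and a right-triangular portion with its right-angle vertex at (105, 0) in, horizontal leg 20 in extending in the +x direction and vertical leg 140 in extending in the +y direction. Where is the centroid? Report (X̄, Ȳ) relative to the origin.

rectangular portion: A = 105 × 140 = 14700.00, centroid at (52.50, 70.00).
triangular portion: A = ½·20·140 = 1400.00, centroid at (111.67, 46.67).
ΣA = 16100.00 in², ΣAX̄ = 928083.33 in³, ΣAȲ = 1094333.33 in³.
X̄ = 928083.33/16100.00 = 57.64 in; Ȳ = 1094333.33/16100.00 = 67.97 in.

X̄ = 57.64 in, Ȳ = 67.97 in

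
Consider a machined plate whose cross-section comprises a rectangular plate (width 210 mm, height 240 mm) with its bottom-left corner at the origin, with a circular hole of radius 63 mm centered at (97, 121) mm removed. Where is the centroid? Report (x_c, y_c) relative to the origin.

plate: A = 210 × 240 = 50400.00, centroid at (105.00, 120.00).
hole: A = −π·63² = -12468.98, centroid at (97.00, 121.00).
ΣA = 37931.02 mm²
ΣAx_c = (50400.00)(105.00) + (-12468.98)(97.00) = 4082508.82 mm³
ΣAy_c = (50400.00)(120.00) + (-12468.98)(121.00) = 4539253.27 mm³
x_c = 4082508.82 / 37931.02 = 107.63 mm
y_c = 4539253.27 / 37931.02 = 119.67 mm

x_c = 107.63 mm, y_c = 119.67 mm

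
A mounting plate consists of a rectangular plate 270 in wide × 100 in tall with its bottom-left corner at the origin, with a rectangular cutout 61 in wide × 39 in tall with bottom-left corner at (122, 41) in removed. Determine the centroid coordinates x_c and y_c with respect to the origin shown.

plate: A = 270 × 100 = 27000.00, centroid at (135.00, 50.00).
hole: A = −(61 × 39) = -2379.00, centroid at (152.50, 60.50).
ΣA = 24621.00 in²
ΣAx_c = (27000.00)(135.00) + (-2379.00)(152.50) = 3282202.50 in³
ΣAy_c = (27000.00)(50.00) + (-2379.00)(60.50) = 1206070.50 in³
x_c = 3282202.50 / 24621.00 = 133.31 in
y_c = 1206070.50 / 24621.00 = 48.99 in

x_c = 133.31 in, y_c = 48.99 in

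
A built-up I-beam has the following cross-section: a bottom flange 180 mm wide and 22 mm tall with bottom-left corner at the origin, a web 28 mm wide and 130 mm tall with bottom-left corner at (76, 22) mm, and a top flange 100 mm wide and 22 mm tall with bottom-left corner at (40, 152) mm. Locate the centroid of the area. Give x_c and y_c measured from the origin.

x_c = 90.00 mm, y_c = 73.35 mm

Part | A | x̄ᵢ | ȳᵢ | A·x̄ᵢ | A·ȳᵢ
bottom flange | 3960.00 | 90.00 | 11.00 | 356400.00 | 43560.00
web | 3640.00 | 90.00 | 87.00 | 327600.00 | 316680.00
top flange | 2200.00 | 90.00 | 163.00 | 198000.00 | 358600.00
Σ | 9800.00 |  |  | 882000.00 | 718840.00
x_c = 882000.00 / 9800.00 = 90.00 mm
y_c = 718840.00 / 9800.00 = 73.35 mm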